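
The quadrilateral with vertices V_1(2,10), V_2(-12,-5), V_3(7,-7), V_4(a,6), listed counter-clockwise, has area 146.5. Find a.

2

The doubled signed area Σ (x_i y_{i+1} − x_{i+1} y_i) is linear in a.
With a=0 it equals 259; the coefficient of a is 17 (from the two edges through V_4).
So 17·a + 259 = 2·146.5 = 293 ⇒ a = 2.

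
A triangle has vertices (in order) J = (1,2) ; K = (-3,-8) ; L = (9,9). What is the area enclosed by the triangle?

26

Σ = (-2) + (45) + (9) = 52
Area = |Σ|/2 = 26.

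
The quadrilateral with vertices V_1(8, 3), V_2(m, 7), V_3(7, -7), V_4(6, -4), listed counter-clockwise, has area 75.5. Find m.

Write out the shoelace sum; only the two edges meeting at V_2 involve m:
2·Area = [(8·7 − m·3) + (m·(-7) − 7·7)] + 64
       = -10·m + 71 = 151
⇒ m = -8.

-8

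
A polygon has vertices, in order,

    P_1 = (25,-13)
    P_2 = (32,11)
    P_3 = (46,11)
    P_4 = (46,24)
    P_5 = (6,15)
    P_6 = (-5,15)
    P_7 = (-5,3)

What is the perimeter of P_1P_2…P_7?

|P_1P_2| = √((7)² + (24)²) = √625 = 25
|P_2P_3| = √((14)² + (0)²) = √196 = 14
|P_3P_4| = √((0)² + (13)²) = √169 = 13
|P_4P_5| = √((-40)² + (-9)²) = √1681 = 41
|P_5P_6| = √((-11)² + (0)²) = √121 = 11
|P_6P_7| = √((0)² + (-12)²) = √144 = 12
|P_7P_1| = √((30)² + (-16)²) = √1156 = 34
Perimeter = 25 + 14 + 13 + 41 + 11 + 12 + 34 = 150.

150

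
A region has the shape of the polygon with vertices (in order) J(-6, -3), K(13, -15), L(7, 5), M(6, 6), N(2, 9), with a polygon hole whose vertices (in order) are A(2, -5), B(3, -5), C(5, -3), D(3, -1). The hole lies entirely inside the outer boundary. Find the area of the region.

Outer boundary:
J→K: (-6)(-15) − (13)(-3) = 129
K→L: (13)(5) − (7)(-15) = 170
L→M: (7)(6) − (6)(5) = 12
M→N: (6)(9) − (2)(6) = 42
N→J: (2)(-3) − (-6)(9) = 48
Σ = 401
Area = |Σ|/2 = 200.5.
Hole:
Apply the shoelace (surveyor's) formula: 2A = Σ (x_i·y_{i+1} − x_{i+1}·y_i), indices taken mod 4.
Cross-terms: 5, 16, 4, -13  ⇒  Σ = 12
Area = |Σ|/2 = 6.
Net area = 200.5 − 6 = 194.5.

194.5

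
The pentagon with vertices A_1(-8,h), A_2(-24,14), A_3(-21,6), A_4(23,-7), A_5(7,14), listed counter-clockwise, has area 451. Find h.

Write out the shoelace sum; only the two edges meeting at A_1 involve h:
2·Area = [(7·h − (-8)·14) + ((-8)·14 − (-24)·h)] + 530
       = 31·h + 530 = 902
⇒ h = 12.

12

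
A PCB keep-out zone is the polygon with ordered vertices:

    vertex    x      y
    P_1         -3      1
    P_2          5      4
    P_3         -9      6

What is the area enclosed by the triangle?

29

Apply the surveyor's formula: 2A = Σ (x_i·y_{i+1} − x_{i+1}·y_i), indices taken mod 3.
P_1→P_2: (-3)(4) − (5)(1) = -17
P_2→P_3: (5)(6) − (-9)(4) = 66
P_3→P_1: (-9)(1) − (-3)(6) = 9
Σ = 58
Area = |Σ|/2 = 29.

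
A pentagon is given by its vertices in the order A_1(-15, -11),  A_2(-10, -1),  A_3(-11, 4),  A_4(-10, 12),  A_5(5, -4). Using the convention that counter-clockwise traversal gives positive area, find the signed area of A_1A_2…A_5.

-186.5

Apply Gauss's area formula: 2A = Σ (x_i·y_{i+1} − x_{i+1}·y_i), indices taken mod 5.
Σ = (-95) + (-51) + (-92) + (-20) + (-115) = -373
Signed area = Σ/2 = -186.5 (negative ⇒ clockwise traversal).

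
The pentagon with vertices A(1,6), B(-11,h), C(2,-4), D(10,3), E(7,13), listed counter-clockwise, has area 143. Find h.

The doubled signed area Σ (x_i y_{i+1} − x_{i+1} y_i) is linear in h.
With h=0 it equals 294; the coefficient of h is -1 (from the two edges through B).
So -1·h + 294 = 2·143 = 286 ⇒ h = 8.

8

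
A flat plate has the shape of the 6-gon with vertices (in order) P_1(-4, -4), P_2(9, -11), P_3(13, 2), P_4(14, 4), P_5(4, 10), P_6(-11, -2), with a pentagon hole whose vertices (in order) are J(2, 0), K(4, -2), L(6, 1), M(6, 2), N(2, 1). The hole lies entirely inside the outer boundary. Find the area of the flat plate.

Outer boundary:
Apply the surveyor's formula: 2A = Σ (x_i·y_{i+1} − x_{i+1}·y_i), indices taken mod 6.
Σ = (80) + (161) + (24) + (124) + (102) + (36) = 527
Area = |Σ|/2 = 263.5.
Hole:
Cross-terms: -4, 16, 6, 2, -2  ⇒  Σ = 18
Area = |Σ|/2 = 9.
Net area = 263.5 − 9 = 254.5.

254.5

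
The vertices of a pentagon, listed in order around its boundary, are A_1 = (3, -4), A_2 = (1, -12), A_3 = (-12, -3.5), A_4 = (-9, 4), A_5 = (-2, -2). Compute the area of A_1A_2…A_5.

Apply the surveyor's formula: 2A = Σ (x_i·y_{i+1} − x_{i+1}·y_i), indices taken mod 5.
Cross-terms: -32, -147.5, -79.5, 26, 14  ⇒  Σ = -219
Area = |Σ|/2 = 109.5.

109.5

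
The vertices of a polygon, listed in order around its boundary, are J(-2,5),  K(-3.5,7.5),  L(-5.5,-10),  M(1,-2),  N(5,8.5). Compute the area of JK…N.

80.125

Apply the shoelace (surveyor's) formula: 2A = Σ (x_i·y_{i+1} − x_{i+1}·y_i), indices taken mod 5.
Σ = (2.5) + (76.25) + (21) + (18.5) + (42) = 160.25
Area = |Σ|/2 = 80.125.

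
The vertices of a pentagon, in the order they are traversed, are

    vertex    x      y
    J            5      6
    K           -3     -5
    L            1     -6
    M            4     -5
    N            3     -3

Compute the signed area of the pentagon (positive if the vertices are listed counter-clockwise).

35.5

Apply the shoelace (surveyor's) formula: 2A = Σ (x_i·y_{i+1} − x_{i+1}·y_i), indices taken mod 5.
Σ = (-7) + (23) + (19) + (3) + (33) = 71
Signed area = Σ/2 = 35.5 (positive ⇒ counter-clockwise traversal).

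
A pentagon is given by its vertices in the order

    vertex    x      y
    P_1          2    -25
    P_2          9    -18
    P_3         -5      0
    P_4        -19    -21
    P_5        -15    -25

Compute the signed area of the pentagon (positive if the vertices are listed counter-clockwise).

394.5

Apply the surveyor's formula: 2A = Σ (x_i·y_{i+1} − x_{i+1}·y_i), indices taken mod 5.
Σ = (189) + (-90) + (105) + (160) + (425) = 789
Signed area = Σ/2 = 394.5 (positive ⇒ counter-clockwise traversal).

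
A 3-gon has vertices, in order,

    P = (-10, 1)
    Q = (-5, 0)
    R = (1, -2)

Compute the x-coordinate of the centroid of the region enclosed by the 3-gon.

Apply the shoelace formula. First the cross-terms c_i = x_i·y_{i+1} − x_{i+1}·y_i:
  5, 10, -19  ⇒  2A = -4, A = -2.
Then Σ (x_i + x_{i+1})·c_i = 56, so x̄ = 56 / (6·(-2)) = -14/3.

-14/3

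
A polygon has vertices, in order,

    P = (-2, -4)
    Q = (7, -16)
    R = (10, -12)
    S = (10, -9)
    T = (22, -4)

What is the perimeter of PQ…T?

|PQ| = √((9)² + (-12)²) = √225 = 15
|QR| = √((3)² + (4)²) = √25 = 5
|RS| = √((0)² + (3)²) = √9 = 3
|ST| = √((12)² + (5)²) = √169 = 13
|TP| = √((-24)² + (0)²) = √576 = 24
Perimeter = 15 + 5 + 3 + 13 + 24 = 60.

60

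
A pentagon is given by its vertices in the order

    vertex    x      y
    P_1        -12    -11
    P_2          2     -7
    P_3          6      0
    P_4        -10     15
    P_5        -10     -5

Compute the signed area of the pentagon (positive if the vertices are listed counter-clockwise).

244

Σ = (106) + (42) + (90) + (200) + (50) = 488
Signed area = Σ/2 = 244 (positive ⇒ counter-clockwise traversal).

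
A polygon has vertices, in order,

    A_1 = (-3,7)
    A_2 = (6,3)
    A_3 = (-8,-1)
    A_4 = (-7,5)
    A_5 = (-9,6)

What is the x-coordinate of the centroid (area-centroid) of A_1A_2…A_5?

Apply the surveyor's formula. First the cross-terms c_i = x_i·y_{i+1} − x_{i+1}·y_i:
  -51, 18, -47, 3, -45  ⇒  2A = -122, A = -61.
Then Σ (x_i + x_{i+1})·c_i = 1008, so x̄ = 1008 / (6·(-61)) = -168/61.

-168/61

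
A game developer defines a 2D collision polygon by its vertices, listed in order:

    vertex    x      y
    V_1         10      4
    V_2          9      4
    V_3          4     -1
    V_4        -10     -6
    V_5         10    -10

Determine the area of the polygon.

122.5

Σ = (4) + (-25) + (-34) + (160) + (140) = 245
Area = |Σ|/2 = 122.5.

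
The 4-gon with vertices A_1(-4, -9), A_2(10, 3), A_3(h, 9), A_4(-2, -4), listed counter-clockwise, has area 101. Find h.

-2

The doubled signed area Σ (x_i y_{i+1} − x_{i+1} y_i) is linear in h.
With h=0 it equals 188; the coefficient of h is -7 (from the two edges through A_3).
So -7·h + 188 = 2·101 = 202 ⇒ h = -2.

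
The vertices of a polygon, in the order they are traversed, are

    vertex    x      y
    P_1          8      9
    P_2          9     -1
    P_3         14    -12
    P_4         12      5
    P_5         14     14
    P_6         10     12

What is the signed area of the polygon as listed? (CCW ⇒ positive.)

75.5

Apply the shoelace (surveyor's) formula: 2A = Σ (x_i·y_{i+1} − x_{i+1}·y_i), indices taken mod 6.
Σ = (-89) + (-94) + (214) + (98) + (28) + (-6) = 151
Signed area = Σ/2 = 75.5 (positive ⇒ counter-clockwise traversal).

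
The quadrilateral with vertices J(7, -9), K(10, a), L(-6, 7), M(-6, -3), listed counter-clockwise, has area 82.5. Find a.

Write out the shoelace sum; only the two edges meeting at K involve a:
2·Area = [(7·a − 10·(-9)) + (10·7 − (-6)·a)] + 135
       = 13·a + 295 = 165
⇒ a = -10.

-10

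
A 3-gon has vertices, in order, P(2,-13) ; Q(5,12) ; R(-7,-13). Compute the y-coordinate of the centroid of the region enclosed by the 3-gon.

Apply the shoelace (surveyor's) formula. First the cross-terms c_i = x_i·y_{i+1} − x_{i+1}·y_i:
  89, 19, 117  ⇒  2A = 225, A = 112.5.
Then Σ (y_i + y_{i+1})·c_i = -3150, so ȳ = -3150 / (6·112.5) = -14/3.

-14/3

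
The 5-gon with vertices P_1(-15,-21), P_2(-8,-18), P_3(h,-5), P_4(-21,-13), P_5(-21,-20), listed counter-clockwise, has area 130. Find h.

-13

Write out the shoelace sum; only the two edges meeting at P_3 involve h:
2·Area = [((-8)·(-5) − h·(-18)) + (h·(-13) − (-21)·(-5))] + 390
       = 5·h + 325 = 260
⇒ h = -13.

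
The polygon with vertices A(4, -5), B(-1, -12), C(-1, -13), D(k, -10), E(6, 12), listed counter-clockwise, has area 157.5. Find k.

The doubled signed area Σ (x_i y_{i+1} − x_{i+1} y_i) is linear in k.
With k=0 it equals -60; the coefficient of k is 25 (from the two edges through D).
So 25·k + -60 = 2·157.5 = 315 ⇒ k = 15.

15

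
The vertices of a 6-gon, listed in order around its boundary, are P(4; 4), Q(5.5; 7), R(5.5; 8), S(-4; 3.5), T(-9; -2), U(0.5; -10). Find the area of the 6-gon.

Apply Gauss's area formula: 2A = Σ (x_i·y_{i+1} − x_{i+1}·y_i), indices taken mod 6.
P→Q: (4)(7) − (5.5)(4) = 6
Q→R: (5.5)(8) − (5.5)(7) = 5.5
R→S: (5.5)(3.5) − (-4)(8) = 51.25
S→T: (-4)(-2) − (-9)(3.5) = 39.5
T→U: (-9)(-10) − (0.5)(-2) = 91
U→P: (0.5)(4) − (4)(-10) = 42
Σ = 235.25
Area = |Σ|/2 = 117.625.

117.625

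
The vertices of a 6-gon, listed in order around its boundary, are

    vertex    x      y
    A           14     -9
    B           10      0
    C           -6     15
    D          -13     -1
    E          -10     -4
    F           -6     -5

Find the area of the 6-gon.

Apply the surveyor's formula: 2A = Σ (x_i·y_{i+1} − x_{i+1}·y_i), indices taken mod 6.
Cross-terms: 90, 150, 201, 42, 26, 124  ⇒  Σ = 633
Area = |Σ|/2 = 316.5.

316.5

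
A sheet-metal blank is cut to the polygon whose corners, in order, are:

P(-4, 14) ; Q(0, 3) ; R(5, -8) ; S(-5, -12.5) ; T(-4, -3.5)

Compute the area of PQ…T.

116

Apply the shoelace formula: 2A = Σ (x_i·y_{i+1} − x_{i+1}·y_i), indices taken mod 5.
Σ = (-12) + (-15) + (-102.5) + (-32.5) + (-70) = -232
Area = |Σ|/2 = 116.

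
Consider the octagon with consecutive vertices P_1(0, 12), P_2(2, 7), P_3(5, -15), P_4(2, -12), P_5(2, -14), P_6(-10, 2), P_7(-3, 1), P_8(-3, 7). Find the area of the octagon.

158.5

Σ = (-24) + (-65) + (-30) + (-4) + (-136) + (-4) + (-18) + (-36) = -317
Area = |Σ|/2 = 158.5.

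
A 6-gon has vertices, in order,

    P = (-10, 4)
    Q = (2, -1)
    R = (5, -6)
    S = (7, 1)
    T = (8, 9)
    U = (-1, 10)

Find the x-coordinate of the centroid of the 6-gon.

99/94

Apply the shoelace (surveyor's) formula. First the cross-terms c_i = x_i·y_{i+1} − x_{i+1}·y_i:
  2, -7, 47, 55, 89, 96  ⇒  2A = 282, A = 141.
Then Σ (x_i + x_{i+1})·c_i = 891, so x̄ = 891 / (6·141) = 99/94.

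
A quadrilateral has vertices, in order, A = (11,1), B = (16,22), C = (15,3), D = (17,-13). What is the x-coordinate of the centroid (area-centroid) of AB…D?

Apply Gauss's area formula. First the cross-terms c_i = x_i·y_{i+1} − x_{i+1}·y_i:
  226, -282, -246, 160  ⇒  2A = -142, A = -71.
Then Σ (x_i + x_{i+1})·c_i = -6032, so x̄ = -6032 / (6·(-71)) = 3016/213.

3016/213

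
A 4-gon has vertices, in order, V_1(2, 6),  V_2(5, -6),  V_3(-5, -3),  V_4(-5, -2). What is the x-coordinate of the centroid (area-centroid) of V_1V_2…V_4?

83/177

Apply Gauss's area formula. First the cross-terms c_i = x_i·y_{i+1} − x_{i+1}·y_i:
  -42, -45, -5, -26  ⇒  2A = -118, A = -59.
Then Σ (x_i + x_{i+1})·c_i = -166, so x̄ = -166 / (6·(-59)) = 83/177.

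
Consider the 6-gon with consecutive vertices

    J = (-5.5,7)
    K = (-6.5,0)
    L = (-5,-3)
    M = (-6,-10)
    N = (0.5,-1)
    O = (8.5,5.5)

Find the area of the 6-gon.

Apply the shoelace formula: 2A = Σ (x_i·y_{i+1} − x_{i+1}·y_i), indices taken mod 6.
Σ = (45.5) + (19.5) + (32) + (11) + (11.25) + (89.75) = 209
Area = |Σ|/2 = 104.5.

104.5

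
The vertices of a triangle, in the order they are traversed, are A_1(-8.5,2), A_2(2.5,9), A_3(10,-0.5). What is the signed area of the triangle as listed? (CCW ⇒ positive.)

-78.5

Apply the shoelace (surveyor's) formula: 2A = Σ (x_i·y_{i+1} − x_{i+1}·y_i), indices taken mod 3.
Σ = (-81.5) + (-91.25) + (15.75) = -157
Signed area = Σ/2 = -78.5 (negative ⇒ clockwise traversal).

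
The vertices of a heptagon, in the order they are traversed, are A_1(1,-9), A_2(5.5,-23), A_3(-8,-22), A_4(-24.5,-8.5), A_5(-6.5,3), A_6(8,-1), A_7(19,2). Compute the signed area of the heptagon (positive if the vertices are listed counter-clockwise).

Apply Gauss's area formula: 2A = Σ (x_i·y_{i+1} − x_{i+1}·y_i), indices taken mod 7.
A_1→A_2: (1)(-23) − (5.5)(-9) = 26.5
A_2→A_3: (5.5)(-22) − (-8)(-23) = -305
A_3→A_4: (-8)(-8.5) − (-24.5)(-22) = -471
A_4→A_5: (-24.5)(3) − (-6.5)(-8.5) = -128.75
A_5→A_6: (-6.5)(-1) − (8)(3) = -17.5
A_6→A_7: (8)(2) − (19)(-1) = 35
A_7→A_1: (19)(-9) − (1)(2) = -173
Σ = -1033.75
Signed area = Σ/2 = -516.875 (negative ⇒ clockwise traversal).

-516.875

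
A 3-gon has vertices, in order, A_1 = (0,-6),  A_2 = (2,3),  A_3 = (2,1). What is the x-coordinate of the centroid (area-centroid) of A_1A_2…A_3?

Apply the shoelace (surveyor's) formula. First the cross-terms c_i = x_i·y_{i+1} − x_{i+1}·y_i:
  12, -4, -12  ⇒  2A = -4, A = -2.
Then Σ (x_i + x_{i+1})·c_i = -16, so x̄ = -16 / (6·(-2)) = 4/3.

4/3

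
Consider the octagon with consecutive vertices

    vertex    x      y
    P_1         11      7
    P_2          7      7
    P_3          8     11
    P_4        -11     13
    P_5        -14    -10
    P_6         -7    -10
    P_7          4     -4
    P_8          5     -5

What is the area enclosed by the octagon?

397

Apply the surveyor's formula: 2A = Σ (x_i·y_{i+1} − x_{i+1}·y_i), indices taken mod 8.
Σ = (28) + (21) + (225) + (292) + (70) + (68) + (0) + (90) = 794
Area = |Σ|/2 = 397.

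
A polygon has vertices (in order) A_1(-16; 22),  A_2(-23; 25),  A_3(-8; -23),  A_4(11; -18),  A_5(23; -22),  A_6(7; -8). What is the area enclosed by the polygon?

Apply Gauss's area formula: 2A = Σ (x_i·y_{i+1} − x_{i+1}·y_i), indices taken mod 6.
A_1→A_2: (-16)(25) − (-23)(22) = 106
A_2→A_3: (-23)(-23) − (-8)(25) = 729
A_3→A_4: (-8)(-18) − (11)(-23) = 397
A_4→A_5: (11)(-22) − (23)(-18) = 172
A_5→A_6: (23)(-8) − (7)(-22) = -30
A_6→A_1: (7)(22) − (-16)(-8) = 26
Σ = 1400
Area = |Σ|/2 = 700.

700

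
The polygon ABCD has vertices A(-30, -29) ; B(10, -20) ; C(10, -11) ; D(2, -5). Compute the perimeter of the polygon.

100

|AB| = √((40)² + (9)²) = √1681 = 41
|BC| = √((0)² + (9)²) = √81 = 9
|CD| = √((-8)² + (6)²) = √100 = 10
|DA| = √((-32)² + (-24)²) = √1600 = 40
Perimeter = 41 + 9 + 10 + 40 = 100.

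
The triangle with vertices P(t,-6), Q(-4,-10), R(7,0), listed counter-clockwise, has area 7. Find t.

Write out the shoelace sum; only the two edges meeting at P involve t:
2·Area = [(7·(-6) − t·0) + (t·(-10) − (-4)·(-6))] + 70
       = -10·t + 4 = 14
⇒ t = -1.

-1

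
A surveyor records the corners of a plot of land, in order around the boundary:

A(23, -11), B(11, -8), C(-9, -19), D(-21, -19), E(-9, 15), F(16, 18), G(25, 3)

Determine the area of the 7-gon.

1103

Apply the shoelace formula: 2A = Σ (x_i·y_{i+1} − x_{i+1}·y_i), indices taken mod 7.
Σ = (-63) + (-281) + (-228) + (-486) + (-402) + (-402) + (-344) = -2206
Area = |Σ|/2 = 1103.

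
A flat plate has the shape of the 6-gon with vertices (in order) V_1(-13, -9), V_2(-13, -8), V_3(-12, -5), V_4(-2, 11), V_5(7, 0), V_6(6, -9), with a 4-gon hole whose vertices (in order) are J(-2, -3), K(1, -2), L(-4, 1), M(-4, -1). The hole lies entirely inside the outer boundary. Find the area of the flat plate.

239.5

Outer boundary:
Apply the shoelace (surveyor's) formula: 2A = Σ (x_i·y_{i+1} − x_{i+1}·y_i), indices taken mod 6.
V_1→V_2: (-13)(-8) − (-13)(-9) = -13
V_2→V_3: (-13)(-5) − (-12)(-8) = -31
V_3→V_4: (-12)(11) − (-2)(-5) = -142
V_4→V_5: (-2)(0) − (7)(11) = -77
V_5→V_6: (7)(-9) − (6)(0) = -63
V_6→V_1: (6)(-9) − (-13)(-9) = -171
Σ = -497
Area = |Σ|/2 = 248.5.
Hole:
Σ = (7) + (-7) + (8) + (10) = 18
Area = |Σ|/2 = 9.
Net area = 248.5 − 9 = 239.5.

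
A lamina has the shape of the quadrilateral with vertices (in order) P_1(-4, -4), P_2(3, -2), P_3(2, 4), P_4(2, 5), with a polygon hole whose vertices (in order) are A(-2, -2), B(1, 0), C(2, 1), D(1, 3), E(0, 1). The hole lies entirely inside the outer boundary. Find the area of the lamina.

Outer boundary:
Cross-terms: 20, 16, 2, 12  ⇒  Σ = 50
Area = |Σ|/2 = 25.
Hole:
Apply Gauss's area formula: 2A = Σ (x_i·y_{i+1} − x_{i+1}·y_i), indices taken mod 5.
A→B: (-2)(0) − (1)(-2) = 2
B→C: (1)(1) − (2)(0) = 1
C→D: (2)(3) − (1)(1) = 5
D→E: (1)(1) − (0)(3) = 1
E→A: (0)(-2) − (-2)(1) = 2
Σ = 11
Area = |Σ|/2 = 5.5.
Net area = 25 − 5.5 = 19.5.

19.5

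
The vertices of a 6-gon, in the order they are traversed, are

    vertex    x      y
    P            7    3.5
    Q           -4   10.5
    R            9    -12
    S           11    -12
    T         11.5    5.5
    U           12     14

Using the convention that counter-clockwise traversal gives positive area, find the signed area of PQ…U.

151.25

Σ = (87.5) + (-46.5) + (24) + (198.5) + (95) + (-56) = 302.5
Signed area = Σ/2 = 151.25 (positive ⇒ counter-clockwise traversal).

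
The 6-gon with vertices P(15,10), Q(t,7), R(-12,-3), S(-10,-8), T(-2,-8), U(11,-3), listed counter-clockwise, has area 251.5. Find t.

5

Write out the shoelace sum; only the two edges meeting at Q involve t:
2·Area = [(15·7 − t·10) + (t·(-3) − (-12)·7)] + 379
       = -13·t + 568 = 503
⇒ t = 5.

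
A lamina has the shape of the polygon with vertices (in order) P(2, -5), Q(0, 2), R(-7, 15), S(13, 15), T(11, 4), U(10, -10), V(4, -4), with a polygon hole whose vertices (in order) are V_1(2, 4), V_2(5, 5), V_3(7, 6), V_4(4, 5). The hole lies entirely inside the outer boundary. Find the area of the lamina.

Outer boundary:
Apply the shoelace (surveyor's) formula: 2A = Σ (x_i·y_{i+1} − x_{i+1}·y_i), indices taken mod 7.
Cross-terms: 4, 14, -300, -113, -150, 0, -12  ⇒  Σ = -557
Area = |Σ|/2 = 278.5.
Hole:
Apply the shoelace (surveyor's) formula: 2A = Σ (x_i·y_{i+1} − x_{i+1}·y_i), indices taken mod 4.
V_1→V_2: (2)(5) − (5)(4) = -10
V_2→V_3: (5)(6) − (7)(5) = -5
V_3→V_4: (7)(5) − (4)(6) = 11
V_4→V_1: (4)(4) − (2)(5) = 6
Σ = 2
Area = |Σ|/2 = 1.
Net area = 278.5 − 1 = 277.5.

277.5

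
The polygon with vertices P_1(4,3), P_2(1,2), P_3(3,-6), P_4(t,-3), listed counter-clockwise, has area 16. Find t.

4

The doubled signed area Σ (x_i y_{i+1} − x_{i+1} y_i) is linear in t.
With t=0 it equals -4; the coefficient of t is 9 (from the two edges through P_4).
So 9·t + -4 = 2·16 = 32 ⇒ t = 4.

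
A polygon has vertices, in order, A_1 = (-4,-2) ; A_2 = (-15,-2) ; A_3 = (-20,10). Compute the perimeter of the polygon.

|A_1A_2| = √((-11)² + (0)²) = √121 = 11
|A_2A_3| = √((-5)² + (12)²) = √169 = 13
|A_3A_1| = √((16)² + (-12)²) = √400 = 20
Perimeter = 11 + 13 + 20 = 44.

44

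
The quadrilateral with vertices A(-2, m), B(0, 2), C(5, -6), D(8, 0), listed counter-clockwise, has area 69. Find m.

13

Write out the shoelace sum; only the two edges meeting at A involve m:
2·Area = [(8·m − (-2)·0) + ((-2)·2 − 0·m)] + 38
       = 8·m + 34 = 138
⇒ m = 13.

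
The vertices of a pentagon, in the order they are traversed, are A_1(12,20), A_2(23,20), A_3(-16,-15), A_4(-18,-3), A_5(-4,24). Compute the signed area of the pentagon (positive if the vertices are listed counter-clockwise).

-639.5

Cross-terms: -220, -25, -222, -444, -368  ⇒  Σ = -1279
Signed area = Σ/2 = -639.5 (negative ⇒ clockwise traversal).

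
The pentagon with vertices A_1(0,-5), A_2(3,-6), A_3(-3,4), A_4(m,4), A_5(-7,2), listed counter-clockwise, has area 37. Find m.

The doubled signed area Σ (x_i y_{i+1} − x_{i+1} y_i) is linear in m.
With m=0 it equals 60; the coefficient of m is -2 (from the two edges through A_4).
So -2·m + 60 = 2·37 = 74 ⇒ m = -7.

-7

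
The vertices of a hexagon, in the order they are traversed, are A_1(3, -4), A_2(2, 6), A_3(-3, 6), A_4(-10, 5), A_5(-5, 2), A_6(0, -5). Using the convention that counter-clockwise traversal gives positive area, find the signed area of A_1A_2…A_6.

Apply the surveyor's formula: 2A = Σ (x_i·y_{i+1} − x_{i+1}·y_i), indices taken mod 6.
Σ = (26) + (30) + (45) + (5) + (25) + (15) = 146
Signed area = Σ/2 = 73 (positive ⇒ counter-clockwise traversal).

73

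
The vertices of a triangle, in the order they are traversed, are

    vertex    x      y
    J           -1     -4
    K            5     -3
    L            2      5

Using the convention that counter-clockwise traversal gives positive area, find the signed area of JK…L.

Σ = (23) + (31) + (-3) = 51
Signed area = Σ/2 = 25.5 (positive ⇒ counter-clockwise traversal).

25.5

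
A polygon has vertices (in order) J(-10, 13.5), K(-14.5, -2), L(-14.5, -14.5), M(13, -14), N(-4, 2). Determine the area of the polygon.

362.25

Apply the shoelace formula: 2A = Σ (x_i·y_{i+1} − x_{i+1}·y_i), indices taken mod 5.
Σ = (215.75) + (181.25) + (391.5) + (-30) + (-34) = 724.5
Area = |Σ|/2 = 362.25.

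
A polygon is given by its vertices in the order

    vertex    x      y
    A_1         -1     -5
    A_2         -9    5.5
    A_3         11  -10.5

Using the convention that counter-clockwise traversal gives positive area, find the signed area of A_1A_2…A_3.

-41

Apply the surveyor's formula: 2A = Σ (x_i·y_{i+1} − x_{i+1}·y_i), indices taken mod 3.
Σ = (-50.5) + (34) + (-65.5) = -82
Signed area = Σ/2 = -41 (negative ⇒ clockwise traversal).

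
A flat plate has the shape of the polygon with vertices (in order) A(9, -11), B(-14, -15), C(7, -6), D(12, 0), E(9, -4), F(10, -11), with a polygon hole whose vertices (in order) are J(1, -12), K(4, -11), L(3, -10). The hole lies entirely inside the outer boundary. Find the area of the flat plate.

71

Outer boundary:
Apply the shoelace (surveyor's) formula: 2A = Σ (x_i·y_{i+1} − x_{i+1}·y_i), indices taken mod 6.
Σ = (-289) + (189) + (72) + (-48) + (-59) + (-11) = -146
Area = |Σ|/2 = 73.
Hole:
Apply the surveyor's formula: 2A = Σ (x_i·y_{i+1} − x_{i+1}·y_i), indices taken mod 3.
Σ = (37) + (-7) + (-26) = 4
Area = |Σ|/2 = 2.
Net area = 73 − 2 = 71.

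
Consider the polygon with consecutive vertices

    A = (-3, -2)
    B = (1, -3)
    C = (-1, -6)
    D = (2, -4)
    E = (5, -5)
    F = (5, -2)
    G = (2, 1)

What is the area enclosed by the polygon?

25.5

Apply the surveyor's formula: 2A = Σ (x_i·y_{i+1} − x_{i+1}·y_i), indices taken mod 7.
Cross-terms: 11, -9, 16, 10, 15, 9, -1  ⇒  Σ = 51
Area = |Σ|/2 = 25.5.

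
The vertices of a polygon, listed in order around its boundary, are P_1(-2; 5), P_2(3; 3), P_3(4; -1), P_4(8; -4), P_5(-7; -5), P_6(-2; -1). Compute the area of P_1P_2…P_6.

63.5

Apply the surveyor's formula: 2A = Σ (x_i·y_{i+1} − x_{i+1}·y_i), indices taken mod 6.
Σ = (-21) + (-15) + (-8) + (-68) + (-3) + (-12) = -127
Area = |Σ|/2 = 63.5.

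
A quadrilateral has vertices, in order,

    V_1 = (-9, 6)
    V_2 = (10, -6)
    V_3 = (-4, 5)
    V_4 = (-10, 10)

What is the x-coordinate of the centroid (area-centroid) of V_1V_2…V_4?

-28/9

Apply the shoelace (surveyor's) formula. First the cross-terms c_i = x_i·y_{i+1} − x_{i+1}·y_i:
  -6, 26, 10, 30  ⇒  2A = 60, A = 30.
Then Σ (x_i + x_{i+1})·c_i = -560, so x̄ = -560 / (6·30) = -28/9.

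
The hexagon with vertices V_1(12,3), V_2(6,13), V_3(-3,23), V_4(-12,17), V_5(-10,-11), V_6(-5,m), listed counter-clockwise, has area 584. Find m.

The doubled signed area Σ (x_i y_{i+1} − x_{i+1} y_i) is linear in m.
With m=0 it equals 772; the coefficient of m is -22 (from the two edges through V_6).
So -22·m + 772 = 2·584 = 1168 ⇒ m = -18.

-18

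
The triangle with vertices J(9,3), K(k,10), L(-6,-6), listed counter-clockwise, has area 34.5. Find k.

13

The doubled signed area Σ (x_i y_{i+1} − x_{i+1} y_i) is linear in k.
With k=0 it equals 186; the coefficient of k is -9 (from the two edges through K).
So -9·k + 186 = 2·34.5 = 69 ⇒ k = 13.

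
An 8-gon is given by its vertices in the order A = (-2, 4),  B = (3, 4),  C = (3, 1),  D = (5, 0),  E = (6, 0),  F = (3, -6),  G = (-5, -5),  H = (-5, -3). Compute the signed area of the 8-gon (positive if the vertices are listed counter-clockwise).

-75.5

Apply the shoelace formula: 2A = Σ (x_i·y_{i+1} − x_{i+1}·y_i), indices taken mod 8.
A→B: (-2)(4) − (3)(4) = -20
B→C: (3)(1) − (3)(4) = -9
C→D: (3)(0) − (5)(1) = -5
D→E: (5)(0) − (6)(0) = 0
E→F: (6)(-6) − (3)(0) = -36
F→G: (3)(-5) − (-5)(-6) = -45
G→H: (-5)(-3) − (-5)(-5) = -10
H→A: (-5)(4) − (-2)(-3) = -26
Σ = -151
Signed area = Σ/2 = -75.5 (negative ⇒ clockwise traversal).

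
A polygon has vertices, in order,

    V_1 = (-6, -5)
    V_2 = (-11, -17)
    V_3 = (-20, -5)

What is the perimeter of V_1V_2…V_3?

42

|V_1V_2| = √((-5)² + (-12)²) = √169 = 13
|V_2V_3| = √((-9)² + (12)²) = √225 = 15
|V_3V_1| = √((14)² + (0)²) = √196 = 14
Perimeter = 13 + 15 + 14 = 42.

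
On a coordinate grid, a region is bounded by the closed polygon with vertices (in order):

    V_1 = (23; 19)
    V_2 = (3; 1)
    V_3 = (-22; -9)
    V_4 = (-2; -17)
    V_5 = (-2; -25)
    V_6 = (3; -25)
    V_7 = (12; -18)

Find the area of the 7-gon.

673

Cross-terms: -34, -5, 356, 16, 125, 246, 642  ⇒  Σ = 1346
Area = |Σ|/2 = 673.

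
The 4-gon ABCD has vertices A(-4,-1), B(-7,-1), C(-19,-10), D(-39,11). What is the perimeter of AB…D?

84

|AB| = √((-3)² + (0)²) = √9 = 3
|BC| = √((-12)² + (-9)²) = √225 = 15
|CD| = √((-20)² + (21)²) = √841 = 29
|DA| = √((35)² + (-12)²) = √1369 = 37
Perimeter = 3 + 15 + 29 + 37 = 84.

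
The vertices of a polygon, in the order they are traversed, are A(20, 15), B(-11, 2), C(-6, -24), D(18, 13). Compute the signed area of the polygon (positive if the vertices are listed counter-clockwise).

422.5

Cross-terms: 205, 276, 354, 10  ⇒  Σ = 845
Signed area = Σ/2 = 422.5 (positive ⇒ counter-clockwise traversal).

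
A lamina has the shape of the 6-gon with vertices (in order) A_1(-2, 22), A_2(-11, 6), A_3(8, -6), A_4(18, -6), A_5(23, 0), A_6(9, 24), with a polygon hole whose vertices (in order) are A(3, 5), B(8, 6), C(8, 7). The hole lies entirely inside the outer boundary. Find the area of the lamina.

Outer boundary:
Cross-terms: 230, 18, 60, 138, 552, 246  ⇒  Σ = 1244
Area = |Σ|/2 = 622.
Hole:
Cross-terms: -22, 8, 19  ⇒  Σ = 5
Area = |Σ|/2 = 2.5.
Net area = 622 − 2.5 = 619.5.

619.5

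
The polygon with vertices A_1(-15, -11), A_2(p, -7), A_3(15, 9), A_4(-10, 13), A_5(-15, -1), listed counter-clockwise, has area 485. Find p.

The doubled signed area Σ (x_i y_{i+1} − x_{i+1} y_i) is linear in p.
With p=0 it equals 850; the coefficient of p is 20 (from the two edges through A_2).
So 20·p + 850 = 2·485 = 970 ⇒ p = 6.

6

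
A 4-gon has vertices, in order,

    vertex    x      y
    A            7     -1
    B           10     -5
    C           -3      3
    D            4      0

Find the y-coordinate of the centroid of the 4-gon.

-44/39

Apply the shoelace formula. First the cross-terms c_i = x_i·y_{i+1} − x_{i+1}·y_i:
  -25, 15, -12, -4  ⇒  2A = -26, A = -13.
Then Σ (y_i + y_{i+1})·c_i = 88, so ȳ = 88 / (6·(-13)) = -44/39.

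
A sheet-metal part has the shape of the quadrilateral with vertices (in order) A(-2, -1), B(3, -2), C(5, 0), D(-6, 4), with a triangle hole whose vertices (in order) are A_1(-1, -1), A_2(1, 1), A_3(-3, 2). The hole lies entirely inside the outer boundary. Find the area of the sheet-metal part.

Outer boundary:
Apply Gauss's area formula: 2A = Σ (x_i·y_{i+1} − x_{i+1}·y_i), indices taken mod 4.
Σ = (7) + (10) + (20) + (14) = 51
Area = |Σ|/2 = 25.5.
Hole:
A_1→A_2: (-1)(1) − (1)(-1) = 0
A_2→A_3: (1)(2) − (-3)(1) = 5
A_3→A_1: (-3)(-1) − (-1)(2) = 5
Σ = 10
Area = |Σ|/2 = 5.
Net area = 25.5 − 5 = 20.5.

20.5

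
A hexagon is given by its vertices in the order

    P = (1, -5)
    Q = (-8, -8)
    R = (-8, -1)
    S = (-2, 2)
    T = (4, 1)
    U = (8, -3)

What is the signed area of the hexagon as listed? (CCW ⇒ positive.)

-94.5

Apply Gauss's area formula: 2A = Σ (x_i·y_{i+1} − x_{i+1}·y_i), indices taken mod 6.
P→Q: (1)(-8) − (-8)(-5) = -48
Q→R: (-8)(-1) − (-8)(-8) = -56
R→S: (-8)(2) − (-2)(-1) = -18
S→T: (-2)(1) − (4)(2) = -10
T→U: (4)(-3) − (8)(1) = -20
U→P: (8)(-5) − (1)(-3) = -37
Σ = -189
Signed area = Σ/2 = -94.5 (negative ⇒ clockwise traversal).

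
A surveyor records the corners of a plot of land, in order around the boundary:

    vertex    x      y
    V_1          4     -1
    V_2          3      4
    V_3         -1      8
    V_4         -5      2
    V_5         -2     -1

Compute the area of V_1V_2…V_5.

V_1→V_2: (4)(4) − (3)(-1) = 19
V_2→V_3: (3)(8) − (-1)(4) = 28
V_3→V_4: (-1)(2) − (-5)(8) = 38
V_4→V_5: (-5)(-1) − (-2)(2) = 9
V_5→V_1: (-2)(-1) − (4)(-1) = 6
Σ = 100
Area = |Σ|/2 = 50.

50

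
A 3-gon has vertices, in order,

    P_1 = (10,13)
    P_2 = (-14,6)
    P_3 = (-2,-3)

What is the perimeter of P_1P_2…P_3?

60

|P_1P_2| = √((-24)² + (-7)²) = √625 = 25
|P_2P_3| = √((12)² + (-9)²) = √225 = 15
|P_3P_1| = √((12)² + (16)²) = √400 = 20
Perimeter = 25 + 15 + 20 = 60.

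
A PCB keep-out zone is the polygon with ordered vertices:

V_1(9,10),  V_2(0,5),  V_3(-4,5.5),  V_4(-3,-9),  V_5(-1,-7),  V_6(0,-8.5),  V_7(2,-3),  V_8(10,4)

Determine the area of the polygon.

Apply the surveyor's formula: 2A = Σ (x_i·y_{i+1} − x_{i+1}·y_i), indices taken mod 8.
V_1→V_2: (9)(5) − (0)(10) = 45
V_2→V_3: (0)(5.5) − (-4)(5) = 20
V_3→V_4: (-4)(-9) − (-3)(5.5) = 52.5
V_4→V_5: (-3)(-7) − (-1)(-9) = 12
V_5→V_6: (-1)(-8.5) − (0)(-7) = 8.5
V_6→V_7: (0)(-3) − (2)(-8.5) = 17
V_7→V_8: (2)(4) − (10)(-3) = 38
V_8→V_1: (10)(10) − (9)(4) = 64
Σ = 257
Area = |Σ|/2 = 128.5.

128.5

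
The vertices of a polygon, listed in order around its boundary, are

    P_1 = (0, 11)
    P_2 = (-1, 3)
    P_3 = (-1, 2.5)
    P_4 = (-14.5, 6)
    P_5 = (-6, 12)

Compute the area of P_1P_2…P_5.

81.125

Apply Gauss's area formula: 2A = Σ (x_i·y_{i+1} − x_{i+1}·y_i), indices taken mod 5.
Σ = (11) + (0.5) + (30.25) + (-138) + (-66) = -162.25
Area = |Σ|/2 = 81.125.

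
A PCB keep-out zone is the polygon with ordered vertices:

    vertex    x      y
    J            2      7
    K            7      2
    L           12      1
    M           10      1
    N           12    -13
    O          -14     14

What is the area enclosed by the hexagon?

171

Apply the shoelace formula: 2A = Σ (x_i·y_{i+1} − x_{i+1}·y_i), indices taken mod 6.
Cross-terms: -45, -17, 2, -142, -14, -126  ⇒  Σ = -342
Area = |Σ|/2 = 171.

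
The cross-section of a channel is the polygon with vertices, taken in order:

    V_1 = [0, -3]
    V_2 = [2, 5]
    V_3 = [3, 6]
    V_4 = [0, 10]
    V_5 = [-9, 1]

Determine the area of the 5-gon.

75

Apply Gauss's area formula: 2A = Σ (x_i·y_{i+1} − x_{i+1}·y_i), indices taken mod 5.
V_1→V_2: (0)(5) − (2)(-3) = 6
V_2→V_3: (2)(6) − (3)(5) = -3
V_3→V_4: (3)(10) − (0)(6) = 30
V_4→V_5: (0)(1) − (-9)(10) = 90
V_5→V_1: (-9)(-3) − (0)(1) = 27
Σ = 150
Area = |Σ|/2 = 75.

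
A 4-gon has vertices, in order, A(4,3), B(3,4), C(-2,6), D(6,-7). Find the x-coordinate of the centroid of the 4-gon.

149/57

Apply the shoelace (surveyor's) formula. First the cross-terms c_i = x_i·y_{i+1} − x_{i+1}·y_i:
  7, 26, -22, 46  ⇒  2A = 57, A = 28.5.
Then Σ (x_i + x_{i+1})·c_i = 447, so x̄ = 447 / (6·28.5) = 149/57.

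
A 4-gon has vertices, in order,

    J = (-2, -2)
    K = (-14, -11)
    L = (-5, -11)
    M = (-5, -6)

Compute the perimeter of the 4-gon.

|JK| = √((-12)² + (-9)²) = √225 = 15
|KL| = √((9)² + (0)²) = √81 = 9
|LM| = √((0)² + (5)²) = √25 = 5
|MJ| = √((3)² + (4)²) = √25 = 5
Perimeter = 15 + 9 + 5 + 5 = 34.

34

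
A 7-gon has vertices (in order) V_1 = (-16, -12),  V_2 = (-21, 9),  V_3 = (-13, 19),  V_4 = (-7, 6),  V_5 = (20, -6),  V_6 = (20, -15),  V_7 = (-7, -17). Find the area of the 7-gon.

757

Apply the shoelace formula: 2A = Σ (x_i·y_{i+1} − x_{i+1}·y_i), indices taken mod 7.
Cross-terms: -396, -282, 55, -78, -180, -445, -188  ⇒  Σ = -1514
Area = |Σ|/2 = 757.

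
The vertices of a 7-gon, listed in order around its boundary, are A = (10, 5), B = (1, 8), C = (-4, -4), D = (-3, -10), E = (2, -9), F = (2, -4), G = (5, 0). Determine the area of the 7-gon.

116.5

Apply the surveyor's formula: 2A = Σ (x_i·y_{i+1} − x_{i+1}·y_i), indices taken mod 7.
Σ = (75) + (28) + (28) + (47) + (10) + (20) + (25) = 233
Area = |Σ|/2 = 116.5.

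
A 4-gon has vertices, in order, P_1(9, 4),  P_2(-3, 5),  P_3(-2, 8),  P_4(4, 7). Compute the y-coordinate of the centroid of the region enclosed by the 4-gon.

Apply the shoelace (surveyor's) formula. First the cross-terms c_i = x_i·y_{i+1} − x_{i+1}·y_i:
  57, -14, -46, -47  ⇒  2A = -50, A = -25.
Then Σ (y_i + y_{i+1})·c_i = -876, so ȳ = -876 / (6·(-25)) = 5.84.

5.84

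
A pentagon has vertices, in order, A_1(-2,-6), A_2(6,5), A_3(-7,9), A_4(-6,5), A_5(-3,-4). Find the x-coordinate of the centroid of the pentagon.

-211/183

Apply the shoelace (surveyor's) formula. First the cross-terms c_i = x_i·y_{i+1} − x_{i+1}·y_i:
  26, 89, 19, 39, 10  ⇒  2A = 183, A = 91.5.
Then Σ (x_i + x_{i+1})·c_i = -633, so x̄ = -633 / (6·91.5) = -211/183.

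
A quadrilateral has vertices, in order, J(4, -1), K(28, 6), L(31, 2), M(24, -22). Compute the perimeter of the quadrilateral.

84

|JK| = √((24)² + (7)²) = √625 = 25
|KL| = √((3)² + (-4)²) = √25 = 5
|LM| = √((-7)² + (-24)²) = √625 = 25
|MJ| = √((-20)² + (21)²) = √841 = 29
Perimeter = 25 + 5 + 25 + 29 = 84.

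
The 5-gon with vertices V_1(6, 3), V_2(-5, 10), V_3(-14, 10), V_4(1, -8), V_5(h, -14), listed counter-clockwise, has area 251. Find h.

15

The doubled signed area Σ (x_i y_{i+1} − x_{i+1} y_i) is linear in h.
With h=0 it equals 337; the coefficient of h is 11 (from the two edges through V_5).
So 11·h + 337 = 2·251 = 502 ⇒ h = 15.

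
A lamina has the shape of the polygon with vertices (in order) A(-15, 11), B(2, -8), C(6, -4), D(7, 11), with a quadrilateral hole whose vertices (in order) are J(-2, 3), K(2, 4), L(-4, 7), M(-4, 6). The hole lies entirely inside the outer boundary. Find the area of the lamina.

Outer boundary:
Cross-terms: 98, 40, 94, 242  ⇒  Σ = 474
Area = |Σ|/2 = 237.
Hole:
J→K: (-2)(4) − (2)(3) = -14
K→L: (2)(7) − (-4)(4) = 30
L→M: (-4)(6) − (-4)(7) = 4
M→J: (-4)(3) − (-2)(6) = 0
Σ = 20
Area = |Σ|/2 = 10.
Net area = 237 − 10 = 227.

227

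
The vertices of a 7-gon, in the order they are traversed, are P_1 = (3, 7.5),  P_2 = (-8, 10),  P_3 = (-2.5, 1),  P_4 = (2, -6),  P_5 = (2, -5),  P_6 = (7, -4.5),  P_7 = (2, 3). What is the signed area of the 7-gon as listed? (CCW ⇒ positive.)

92

Apply the shoelace (surveyor's) formula: 2A = Σ (x_i·y_{i+1} − x_{i+1}·y_i), indices taken mod 7.
Cross-terms: 90, 17, 13, 2, 26, 30, 6  ⇒  Σ = 184
Signed area = Σ/2 = 92 (positive ⇒ counter-clockwise traversal).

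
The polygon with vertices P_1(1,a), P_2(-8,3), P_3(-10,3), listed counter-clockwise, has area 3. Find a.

The doubled signed area Σ (x_i y_{i+1} − x_{i+1} y_i) is linear in a.
With a=0 it equals 6; the coefficient of a is -2 (from the two edges through P_1).
So -2·a + 6 = 2·3 = 6 ⇒ a = 0.

0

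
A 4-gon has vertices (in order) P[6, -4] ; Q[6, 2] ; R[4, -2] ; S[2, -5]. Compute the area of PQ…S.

11

Σ = (36) + (-20) + (-16) + (22) = 22
Area = |Σ|/2 = 11.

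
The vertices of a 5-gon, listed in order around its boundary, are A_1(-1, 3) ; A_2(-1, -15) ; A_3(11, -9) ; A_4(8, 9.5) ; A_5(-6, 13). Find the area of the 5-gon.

Cross-terms: 18, 174, 176.5, 161, -5  ⇒  Σ = 524.5
Area = |Σ|/2 = 262.25.

262.25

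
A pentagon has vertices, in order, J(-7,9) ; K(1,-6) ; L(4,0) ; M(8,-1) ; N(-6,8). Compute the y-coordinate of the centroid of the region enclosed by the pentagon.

133/113

Apply the surveyor's formula. First the cross-terms c_i = x_i·y_{i+1} − x_{i+1}·y_i:
  33, 24, -4, 58, 2  ⇒  2A = 113, A = 56.5.
Then Σ (y_i + y_{i+1})·c_i = 399, so ȳ = 399 / (6·56.5) = 133/113.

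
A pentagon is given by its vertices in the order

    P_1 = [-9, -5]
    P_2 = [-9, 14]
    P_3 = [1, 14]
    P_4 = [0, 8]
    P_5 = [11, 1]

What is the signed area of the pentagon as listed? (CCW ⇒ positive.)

Apply Gauss's area formula: 2A = Σ (x_i·y_{i+1} − x_{i+1}·y_i), indices taken mod 5.
Cross-terms: -171, -140, 8, -88, -46  ⇒  Σ = -437
Signed area = Σ/2 = -218.5 (negative ⇒ clockwise traversal).

-218.5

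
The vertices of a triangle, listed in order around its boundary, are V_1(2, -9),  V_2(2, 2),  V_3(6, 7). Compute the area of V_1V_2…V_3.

Apply Gauss's area formula: 2A = Σ (x_i·y_{i+1} − x_{i+1}·y_i), indices taken mod 3.
Σ = (22) + (2) + (-68) = -44
Area = |Σ|/2 = 22.

22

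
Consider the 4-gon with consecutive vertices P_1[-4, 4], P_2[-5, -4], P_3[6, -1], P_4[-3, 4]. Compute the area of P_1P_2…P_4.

45

P_1→P_2: (-4)(-4) − (-5)(4) = 36
P_2→P_3: (-5)(-1) − (6)(-4) = 29
P_3→P_4: (6)(4) − (-3)(-1) = 21
P_4→P_1: (-3)(4) − (-4)(4) = 4
Σ = 90
Area = |Σ|/2 = 45.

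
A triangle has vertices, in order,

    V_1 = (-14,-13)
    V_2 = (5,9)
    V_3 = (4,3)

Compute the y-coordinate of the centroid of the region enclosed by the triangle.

-1/3

Apply Gauss's area formula. First the cross-terms c_i = x_i·y_{i+1} − x_{i+1}·y_i:
  -61, -21, -10  ⇒  2A = -92, A = -46.
Then Σ (y_i + y_{i+1})·c_i = 92, so ȳ = 92 / (6·(-46)) = -1/3.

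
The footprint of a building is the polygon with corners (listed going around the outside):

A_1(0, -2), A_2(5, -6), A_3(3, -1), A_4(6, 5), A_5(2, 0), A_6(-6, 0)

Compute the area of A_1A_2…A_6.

23

Apply the shoelace formula: 2A = Σ (x_i·y_{i+1} − x_{i+1}·y_i), indices taken mod 6.
Cross-terms: 10, 13, 21, -10, 0, 12  ⇒  Σ = 46
Area = |Σ|/2 = 23.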